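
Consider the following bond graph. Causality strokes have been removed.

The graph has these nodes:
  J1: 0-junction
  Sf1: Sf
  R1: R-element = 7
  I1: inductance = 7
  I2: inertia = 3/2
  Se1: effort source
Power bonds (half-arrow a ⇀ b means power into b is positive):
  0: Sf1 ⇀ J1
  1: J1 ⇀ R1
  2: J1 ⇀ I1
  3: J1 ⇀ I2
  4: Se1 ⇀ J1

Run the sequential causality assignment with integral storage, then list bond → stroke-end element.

#0 stroke at Sf1
#1 stroke at R1
#2 stroke at I1
#3 stroke at I2
#4 stroke at J1

#0 |Sf1  (Sf1 (Sf) sets flow on bond)
#4 |J1  (source Se1 imposes e)
#1 |R1  (J1 effort already set via bond 4)
#2 |I1  (J1 effort already set via bond 4)
#3 |I2  (common-e at J1 fixed by 4)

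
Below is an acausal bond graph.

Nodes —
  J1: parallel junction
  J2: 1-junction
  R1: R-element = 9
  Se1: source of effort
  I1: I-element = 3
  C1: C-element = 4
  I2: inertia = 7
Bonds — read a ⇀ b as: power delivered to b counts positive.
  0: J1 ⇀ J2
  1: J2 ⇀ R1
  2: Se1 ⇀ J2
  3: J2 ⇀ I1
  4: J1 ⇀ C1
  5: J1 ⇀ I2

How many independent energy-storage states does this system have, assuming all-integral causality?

β2 stroke at J2  (Se1: effort source, stroke at far end)
β3 stroke at I1  (I1 outputs flow p/I1)
β0 stroke at J2  (J2: bond 3 brought flow, rest push out)
β1 stroke at J2  (common-f at J2 fixed by 3)
β4 stroke at J1  (C1 integral (e out))
β5 stroke at I2  (0-jn J1 has e-setter on 4)

3  (C1, I1, I2 all integral)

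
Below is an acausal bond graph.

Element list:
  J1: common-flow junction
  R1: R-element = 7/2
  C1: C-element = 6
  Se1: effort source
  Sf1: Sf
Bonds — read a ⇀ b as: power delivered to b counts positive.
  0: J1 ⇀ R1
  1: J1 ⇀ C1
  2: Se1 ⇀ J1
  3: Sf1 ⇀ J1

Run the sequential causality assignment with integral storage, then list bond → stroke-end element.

b0 →J1
b1 →J1
b2 →J1
b3 →Sf1

bond 2 |J1  (source Se1 imposes e)
bond 3 |Sf1  (Sf1 (Sf) sets flow on bond)
bond 0 |J1  (J1: bond 3 brought flow, rest push out)
bond 1 |J1  (common-f at J1 fixed by 3)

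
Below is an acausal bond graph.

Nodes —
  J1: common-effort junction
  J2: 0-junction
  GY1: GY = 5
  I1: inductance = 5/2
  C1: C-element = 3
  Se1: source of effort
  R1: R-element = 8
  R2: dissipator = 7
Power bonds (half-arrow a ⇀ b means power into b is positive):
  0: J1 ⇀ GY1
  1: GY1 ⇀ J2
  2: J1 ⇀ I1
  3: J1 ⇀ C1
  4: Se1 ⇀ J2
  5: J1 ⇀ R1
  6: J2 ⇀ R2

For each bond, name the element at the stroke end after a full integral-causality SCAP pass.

β0 stroke→GY1
β1 stroke→GY1
β2 stroke→I1
β3 stroke→J1
β4 stroke→J2
β5 stroke→R1
β6 stroke→R2

#4 stroke at J2  (source Se1 imposes e)
#1 stroke at GY1  (0-jn J2 has e-setter on 4)
#6 stroke at R2  (J2: bond 4 brought effort, rest push out)
#0 stroke at GY1  (through GY1, causality inverts; strokes same side of GY1)
#2 stroke at I1  (I1: I, integral causality)
#3 stroke at J1  (C1 outputs effort q/C1)
#5 stroke at R1  (common-e at J1 fixed by 3)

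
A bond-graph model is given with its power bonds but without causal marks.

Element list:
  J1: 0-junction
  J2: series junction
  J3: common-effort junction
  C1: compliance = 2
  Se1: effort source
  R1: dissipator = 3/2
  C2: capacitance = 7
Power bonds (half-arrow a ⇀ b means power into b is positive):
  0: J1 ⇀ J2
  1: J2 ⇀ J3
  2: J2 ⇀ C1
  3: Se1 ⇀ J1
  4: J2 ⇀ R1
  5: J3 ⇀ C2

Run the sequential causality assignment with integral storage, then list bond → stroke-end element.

β3 stroke at J1  (Se1 fixes effort; stroke away)
β0 stroke at J2  (J1 effort already set via bond 3)
β2 stroke at J2  (prefer integral on C1)
β5 stroke at J3  (C2 outputs effort q/C2)
β1 stroke at J2  (J3 effort already set via bond 5)
β4 stroke at R1  (J2 needs exactly one f-in)

bond 0 |J2
bond 1 |J2
bond 2 |J2
bond 3 |J1
bond 4 |R1
bond 5 |J3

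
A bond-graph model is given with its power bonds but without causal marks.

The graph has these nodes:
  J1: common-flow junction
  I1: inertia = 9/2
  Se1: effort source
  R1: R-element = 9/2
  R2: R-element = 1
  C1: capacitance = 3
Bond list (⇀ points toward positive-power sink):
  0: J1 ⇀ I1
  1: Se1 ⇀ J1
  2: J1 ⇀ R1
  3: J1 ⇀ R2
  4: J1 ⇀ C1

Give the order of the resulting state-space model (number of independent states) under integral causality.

2  (C1, I1 all integral)

bond 1 stroke at J1  (Se1: effort source, stroke at far end)
bond 0 stroke at I1  (prefer integral on I1)
bond 2 stroke at J1  (common-f at J1 fixed by 0)
bond 3 stroke at J1  (common-f at J1 fixed by 0)
bond 4 stroke at J1  (J1 flow already set via bond 0)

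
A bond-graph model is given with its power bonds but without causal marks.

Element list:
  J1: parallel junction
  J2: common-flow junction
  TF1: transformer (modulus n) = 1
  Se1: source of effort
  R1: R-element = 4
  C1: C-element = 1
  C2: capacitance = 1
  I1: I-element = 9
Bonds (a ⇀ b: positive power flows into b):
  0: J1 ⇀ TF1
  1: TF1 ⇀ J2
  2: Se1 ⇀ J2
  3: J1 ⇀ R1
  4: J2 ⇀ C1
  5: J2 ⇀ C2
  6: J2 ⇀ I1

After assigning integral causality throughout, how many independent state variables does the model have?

3  (C1, C2, I1 all integral)

bond 2 |J2  (source Se1 imposes e)
bond 4 |J2  (C1 outputs effort q/C1)
bond 5 |J2  (C2 outputs effort q/C2)
bond 6 |I1  (I1: I, integral causality)
bond 1 |J2  (J2 flow already set via bond 6)
bond 0 |TF1  (TF1: transformer flips bond 1)
bond 3 |J1  (J1 needs exactly one e-in)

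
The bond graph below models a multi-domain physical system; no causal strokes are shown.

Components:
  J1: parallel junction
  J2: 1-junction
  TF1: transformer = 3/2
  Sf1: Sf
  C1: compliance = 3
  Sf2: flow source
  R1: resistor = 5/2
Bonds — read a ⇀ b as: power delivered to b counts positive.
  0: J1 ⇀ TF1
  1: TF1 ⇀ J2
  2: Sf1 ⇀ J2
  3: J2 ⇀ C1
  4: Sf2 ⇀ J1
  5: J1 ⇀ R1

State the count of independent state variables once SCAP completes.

1  (C1 all integral)

bond 2 →Sf1  (Sf1: flow source, stroke at near end)
bond 4 →Sf2  (Sf2: flow source, stroke at near end)
bond 1 →J2  (J2: bond 2 brought flow, rest push out)
bond 3 →J2  (common-f at J2 fixed by 2)
bond 0 →TF1  (through TF1, causality passes straight; one stroke at TF1)
bond 5 →J1  (J1: last free bond brings effort in)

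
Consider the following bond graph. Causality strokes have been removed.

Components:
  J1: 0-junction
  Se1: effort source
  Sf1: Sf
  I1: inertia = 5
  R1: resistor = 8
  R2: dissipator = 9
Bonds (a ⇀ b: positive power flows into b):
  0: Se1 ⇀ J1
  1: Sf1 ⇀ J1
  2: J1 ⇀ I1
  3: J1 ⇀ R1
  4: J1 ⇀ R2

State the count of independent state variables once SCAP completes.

β0 |J1  (Se1 fixes effort; stroke away)
β1 |Sf1  (Sf1 (Sf) sets flow on bond)
β2 |I1  (J1 effort already set via bond 0)
β3 |R1  (J1: bond 0 brought effort, rest push out)
β4 |R2  (common-e at J1 fixed by 0)

1  (I1 all integral)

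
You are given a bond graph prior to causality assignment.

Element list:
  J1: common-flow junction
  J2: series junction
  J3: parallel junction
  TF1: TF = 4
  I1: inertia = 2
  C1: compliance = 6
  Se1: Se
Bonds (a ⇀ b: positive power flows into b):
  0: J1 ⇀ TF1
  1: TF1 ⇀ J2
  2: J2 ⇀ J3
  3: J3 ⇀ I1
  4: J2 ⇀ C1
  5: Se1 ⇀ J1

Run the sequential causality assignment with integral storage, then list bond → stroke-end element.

bond 5 stroke at J1  (source Se1 imposes e)
bond 0 stroke at TF1  (J1: last free bond brings flow in)
bond 1 stroke at J2  (TF TF1: opposite of bond 0)
bond 3 stroke at I1  (I1: I, integral causality)
bond 2 stroke at J3  (closing 0-jn rule on J3)
bond 4 stroke at J2  (J2 flow already set via bond 2)

β0 stroke at TF1
β1 stroke at J2
β2 stroke at J3
β3 stroke at I1
β4 stroke at J2
β5 stroke at J1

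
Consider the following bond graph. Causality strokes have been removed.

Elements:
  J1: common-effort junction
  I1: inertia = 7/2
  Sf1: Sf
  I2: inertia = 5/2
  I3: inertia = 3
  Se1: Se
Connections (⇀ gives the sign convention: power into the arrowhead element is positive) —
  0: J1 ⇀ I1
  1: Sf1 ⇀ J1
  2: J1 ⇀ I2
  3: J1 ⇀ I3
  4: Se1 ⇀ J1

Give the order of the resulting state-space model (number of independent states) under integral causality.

β1 stroke→Sf1  (Sf1 (Sf) sets flow on bond)
β4 stroke→J1  (Se1 (Se) sets effort on bond)
β0 stroke→I1  (common-e at J1 fixed by 4)
β2 stroke→I2  (common-e at J1 fixed by 4)
β3 stroke→I3  (J1 effort already set via bond 4)

3  (I1, I2, I3 all integral)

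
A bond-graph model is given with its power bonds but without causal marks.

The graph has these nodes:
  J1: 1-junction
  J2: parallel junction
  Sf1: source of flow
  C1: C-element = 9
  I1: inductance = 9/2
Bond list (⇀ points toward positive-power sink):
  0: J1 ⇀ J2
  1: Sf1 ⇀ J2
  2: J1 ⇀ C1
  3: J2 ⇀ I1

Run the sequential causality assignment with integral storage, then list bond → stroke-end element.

β0 |J2
β1 |Sf1
β2 |J1
β3 |I1

#1 →Sf1  (Sf1 (Sf) sets flow on bond)
#2 →J1  (prefer integral on C1)
#0 →J2  (closing 1-jn rule on J1)
#3 →I1  (J2 effort already set via bond 0)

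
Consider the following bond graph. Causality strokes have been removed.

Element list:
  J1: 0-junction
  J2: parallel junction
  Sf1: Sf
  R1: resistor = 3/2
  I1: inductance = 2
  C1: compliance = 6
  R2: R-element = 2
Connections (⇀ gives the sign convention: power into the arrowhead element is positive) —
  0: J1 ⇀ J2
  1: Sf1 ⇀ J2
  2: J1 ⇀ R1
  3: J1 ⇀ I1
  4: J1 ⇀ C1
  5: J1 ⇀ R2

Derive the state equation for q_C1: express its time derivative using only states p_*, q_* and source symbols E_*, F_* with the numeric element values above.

b1 →Sf1  (Sf1 fixes flow; stroke at Sf1)
b0 →J2  (only one effort-in slot at J2)
b3 →I1  (I1 integral (f out))
b4 →J1  (C1 outputs effort q/C1)
b2 →R1  (J1: bond 4 brought effort, rest push out)
b5 →R2  (J1 effort already set via bond 4)

dq_C1/dt = F_Sf1 - p_I1/2 - 7*q_C1/36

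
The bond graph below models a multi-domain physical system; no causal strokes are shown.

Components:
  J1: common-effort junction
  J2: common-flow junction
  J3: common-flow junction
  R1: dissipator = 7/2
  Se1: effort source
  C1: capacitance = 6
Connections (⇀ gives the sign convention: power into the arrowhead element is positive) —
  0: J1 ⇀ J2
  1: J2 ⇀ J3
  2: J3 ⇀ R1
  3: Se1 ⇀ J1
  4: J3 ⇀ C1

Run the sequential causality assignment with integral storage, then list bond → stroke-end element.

bond 0 |J2
bond 1 |J3
bond 2 |R1
bond 3 |J1
bond 4 |J3

β3 |J1  (Se1 (Se) sets effort on bond)
β0 |J2  (common-e at J1 fixed by 3)
β1 |J3  (J2 needs exactly one f-in)
β4 |J3  (prefer integral on C1)
β2 |R1  (J3 needs exactly one f-in)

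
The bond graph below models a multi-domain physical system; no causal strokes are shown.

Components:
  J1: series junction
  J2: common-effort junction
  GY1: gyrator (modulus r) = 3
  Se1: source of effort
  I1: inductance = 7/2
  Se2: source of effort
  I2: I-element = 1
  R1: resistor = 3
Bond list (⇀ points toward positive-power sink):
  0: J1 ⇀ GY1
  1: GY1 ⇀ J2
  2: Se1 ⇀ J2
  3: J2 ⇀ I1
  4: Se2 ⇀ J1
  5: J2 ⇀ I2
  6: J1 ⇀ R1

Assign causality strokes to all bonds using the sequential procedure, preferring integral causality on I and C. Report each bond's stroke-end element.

bond 0 stroke at GY1
bond 1 stroke at GY1
bond 2 stroke at J2
bond 3 stroke at I1
bond 4 stroke at J1
bond 5 stroke at I2
bond 6 stroke at J1

b2 →J2  (source Se1 imposes e)
b4 →J1  (Se2 (Se) sets effort on bond)
b1 →GY1  (common-e at J2 fixed by 2)
b3 →I1  (J2 effort already set via bond 2)
b5 →I2  (common-e at J2 fixed by 2)
b0 →GY1  (GY GY1: same side as bond 1)
b6 →J1  (common-f at J1 fixed by 0)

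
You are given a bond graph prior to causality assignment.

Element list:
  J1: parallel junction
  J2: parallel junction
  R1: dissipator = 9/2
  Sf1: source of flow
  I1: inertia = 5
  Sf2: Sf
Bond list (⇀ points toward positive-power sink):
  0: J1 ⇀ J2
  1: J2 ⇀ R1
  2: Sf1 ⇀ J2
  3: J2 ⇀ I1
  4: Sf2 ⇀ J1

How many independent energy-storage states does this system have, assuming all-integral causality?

bond 2 |Sf1  (Sf1 fixes flow; stroke at Sf1)
bond 4 |Sf2  (Sf2: flow source, stroke at near end)
bond 0 |J1  (J1: last free bond brings effort in)
bond 3 |I1  (prefer integral on I1)
bond 1 |J2  (J2 needs exactly one e-in)

1  (I1 all integral)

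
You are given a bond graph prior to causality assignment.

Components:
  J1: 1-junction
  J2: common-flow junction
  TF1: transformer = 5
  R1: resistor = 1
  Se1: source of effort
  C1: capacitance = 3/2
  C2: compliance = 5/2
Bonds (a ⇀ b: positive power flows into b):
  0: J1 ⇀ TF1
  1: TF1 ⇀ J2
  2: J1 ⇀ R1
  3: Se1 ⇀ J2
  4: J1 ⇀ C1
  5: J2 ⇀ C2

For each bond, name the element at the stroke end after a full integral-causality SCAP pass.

#3 stroke at J2  (source Se1 imposes e)
#4 stroke at J1  (C1 integral (e out))
#5 stroke at J2  (C2 outputs effort q/C2)
#1 stroke at TF1  (J2 needs exactly one f-in)
#0 stroke at J1  (through TF1, causality passes straight; one stroke at TF1)
#2 stroke at R1  (J1: last free bond brings flow in)

b0 stroke→J1
b1 stroke→TF1
b2 stroke→R1
b3 stroke→J2
b4 stroke→J1
b5 stroke→J2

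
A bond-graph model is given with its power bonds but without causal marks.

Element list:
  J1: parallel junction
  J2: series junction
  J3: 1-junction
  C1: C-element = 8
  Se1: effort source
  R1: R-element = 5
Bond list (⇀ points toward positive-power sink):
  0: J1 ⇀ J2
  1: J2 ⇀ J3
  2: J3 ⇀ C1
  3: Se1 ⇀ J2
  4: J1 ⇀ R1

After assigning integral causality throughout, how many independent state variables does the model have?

1  (C1 all integral)

bond 3 →J2  (source Se1 imposes e)
bond 2 →J3  (C1 integral (e out))
bond 1 →J2  (only one flow-in slot at J3)
bond 0 →J1  (closing 1-jn rule on J2)
bond 4 →R1  (J1: bond 0 brought effort, rest push out)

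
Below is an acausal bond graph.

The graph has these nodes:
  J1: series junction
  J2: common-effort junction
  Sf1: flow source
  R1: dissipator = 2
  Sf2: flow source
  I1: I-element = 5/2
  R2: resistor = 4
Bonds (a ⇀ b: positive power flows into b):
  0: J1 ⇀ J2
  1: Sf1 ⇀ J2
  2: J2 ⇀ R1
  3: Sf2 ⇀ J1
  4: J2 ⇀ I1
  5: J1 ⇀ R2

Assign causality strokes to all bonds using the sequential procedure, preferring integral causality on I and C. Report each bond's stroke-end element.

#1 stroke→Sf1  (source Sf1 imposes f)
#3 stroke→Sf2  (Sf2: flow source, stroke at near end)
#0 stroke→J1  (common-f at J1 fixed by 3)
#5 stroke→J1  (1-jn J1 has f-setter on 3)
#4 stroke→I1  (I1 integral (f out))
#2 stroke→J2  (only one effort-in slot at J2)

β0 |J1
β1 |Sf1
β2 |J2
β3 |Sf2
β4 |I1
β5 |J1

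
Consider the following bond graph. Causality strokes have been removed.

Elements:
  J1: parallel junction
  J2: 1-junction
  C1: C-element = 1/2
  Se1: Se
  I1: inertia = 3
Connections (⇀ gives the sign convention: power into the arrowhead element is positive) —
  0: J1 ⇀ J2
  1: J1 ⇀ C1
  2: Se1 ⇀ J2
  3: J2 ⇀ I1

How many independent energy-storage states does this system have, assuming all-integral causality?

b2 stroke→J2  (source Se1 imposes e)
b1 stroke→J1  (C1 integral (e out))
b0 stroke→J2  (0-jn J1 has e-setter on 1)
b3 stroke→I1  (J2 needs exactly one f-in)

2  (C1, I1 all integral)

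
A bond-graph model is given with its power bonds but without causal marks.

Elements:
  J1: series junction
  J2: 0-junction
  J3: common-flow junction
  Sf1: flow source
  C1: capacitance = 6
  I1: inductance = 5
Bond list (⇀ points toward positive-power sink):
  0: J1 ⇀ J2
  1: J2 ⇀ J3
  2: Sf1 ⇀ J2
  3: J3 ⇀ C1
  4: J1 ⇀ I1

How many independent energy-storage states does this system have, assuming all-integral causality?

2  (C1, I1 all integral)

bond 2 stroke→Sf1  (Sf1 (Sf) sets flow on bond)
bond 3 stroke→J3  (C1 integral (e out))
bond 1 stroke→J2  (J3: last free bond brings flow in)
bond 0 stroke→J1  (common-e at J2 fixed by 1)
bond 4 stroke→I1  (J1 needs exactly one f-in)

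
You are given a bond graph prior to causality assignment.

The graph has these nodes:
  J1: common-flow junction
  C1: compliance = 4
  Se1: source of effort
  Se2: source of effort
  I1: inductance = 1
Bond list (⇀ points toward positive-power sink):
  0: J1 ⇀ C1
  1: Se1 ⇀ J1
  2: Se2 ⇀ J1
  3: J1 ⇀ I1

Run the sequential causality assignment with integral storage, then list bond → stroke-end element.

b0 stroke→J1
b1 stroke→J1
b2 stroke→J1
b3 stroke→I1

β1 stroke→J1  (Se1 fixes effort; stroke away)
β2 stroke→J1  (Se2 fixes effort; stroke away)
β0 stroke→J1  (C1 outputs effort q/C1)
β3 stroke→I1  (only one flow-in slot at J1)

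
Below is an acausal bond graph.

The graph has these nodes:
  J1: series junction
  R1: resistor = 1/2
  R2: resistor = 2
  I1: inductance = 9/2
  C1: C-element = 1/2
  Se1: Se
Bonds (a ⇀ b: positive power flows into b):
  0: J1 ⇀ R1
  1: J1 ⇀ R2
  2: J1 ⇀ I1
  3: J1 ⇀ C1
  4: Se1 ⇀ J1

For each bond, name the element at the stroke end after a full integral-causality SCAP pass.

β0 |J1
β1 |J1
β2 |I1
β3 |J1
β4 |J1

b4 stroke at J1  (source Se1 imposes e)
b2 stroke at I1  (I1: I, integral causality)
b0 stroke at J1  (J1 flow already set via bond 2)
b1 stroke at J1  (J1: bond 2 brought flow, rest push out)
b3 stroke at J1  (1-jn J1 has f-setter on 2)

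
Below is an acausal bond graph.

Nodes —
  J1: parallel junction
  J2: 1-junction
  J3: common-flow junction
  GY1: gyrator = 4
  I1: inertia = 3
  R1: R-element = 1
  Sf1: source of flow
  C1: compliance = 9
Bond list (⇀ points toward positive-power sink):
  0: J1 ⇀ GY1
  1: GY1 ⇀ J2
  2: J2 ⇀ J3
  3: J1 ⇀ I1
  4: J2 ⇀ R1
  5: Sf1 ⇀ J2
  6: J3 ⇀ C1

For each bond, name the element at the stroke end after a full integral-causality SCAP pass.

b0 →J1
b1 →J2
b2 →J2
b3 →I1
b4 →J2
b5 →Sf1
b6 →J3

#5 stroke at Sf1  (Sf1: flow source, stroke at near end)
#1 stroke at J2  (common-f at J2 fixed by 5)
#2 stroke at J2  (J2 flow already set via bond 5)
#4 stroke at J2  (J2 flow already set via bond 5)
#6 stroke at J3  (J3: bond 2 brought flow, rest push out)
#0 stroke at J1  (GY1 both-in/both-out from 1)
#3 stroke at I1  (J1: bond 0 brought effort, rest push out)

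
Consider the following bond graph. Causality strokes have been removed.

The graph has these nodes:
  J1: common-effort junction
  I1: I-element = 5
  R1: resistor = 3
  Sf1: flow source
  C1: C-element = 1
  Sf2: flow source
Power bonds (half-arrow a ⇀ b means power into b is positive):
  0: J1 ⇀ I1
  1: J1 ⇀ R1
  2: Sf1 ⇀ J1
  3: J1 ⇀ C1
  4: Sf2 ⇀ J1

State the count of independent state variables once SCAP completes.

β2 stroke→Sf1  (Sf1 fixes flow; stroke at Sf1)
β4 stroke→Sf2  (Sf2: flow source, stroke at near end)
β0 stroke→I1  (I1 integral (f out))
β3 stroke→J1  (C1 outputs effort q/C1)
β1 stroke→R1  (J1: bond 3 brought effort, rest push out)

2  (C1, I1 all integral)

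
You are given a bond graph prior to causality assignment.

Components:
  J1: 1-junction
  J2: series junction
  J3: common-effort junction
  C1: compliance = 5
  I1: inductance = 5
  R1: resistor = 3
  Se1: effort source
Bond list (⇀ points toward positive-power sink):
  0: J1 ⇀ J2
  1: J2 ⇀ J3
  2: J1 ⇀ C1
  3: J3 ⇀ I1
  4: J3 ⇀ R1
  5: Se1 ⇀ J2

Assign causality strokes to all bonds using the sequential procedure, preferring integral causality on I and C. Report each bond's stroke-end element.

bond 0 stroke→J2
bond 1 stroke→J3
bond 2 stroke→J1
bond 3 stroke→I1
bond 4 stroke→R1
bond 5 stroke→J2

β5 stroke at J2  (source Se1 imposes e)
β2 stroke at J1  (C1: C, integral causality)
β0 stroke at J2  (J1 needs exactly one f-in)
β1 stroke at J3  (only one flow-in slot at J2)
β3 stroke at I1  (common-e at J3 fixed by 1)
β4 stroke at R1  (common-e at J3 fixed by 1)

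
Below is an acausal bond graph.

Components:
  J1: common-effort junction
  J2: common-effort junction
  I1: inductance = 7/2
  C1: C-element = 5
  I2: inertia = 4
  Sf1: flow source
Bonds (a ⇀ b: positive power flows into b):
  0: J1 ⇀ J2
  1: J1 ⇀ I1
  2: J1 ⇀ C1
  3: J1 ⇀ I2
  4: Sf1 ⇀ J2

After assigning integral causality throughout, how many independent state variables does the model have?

3  (C1, I1, I2 all integral)

#4 →Sf1  (Sf1 (Sf) sets flow on bond)
#0 →J2  (only one effort-in slot at J2)
#1 →I1  (I1 outputs flow p/I1)
#2 →J1  (prefer integral on C1)
#3 →I2  (J1: bond 2 brought effort, rest push out)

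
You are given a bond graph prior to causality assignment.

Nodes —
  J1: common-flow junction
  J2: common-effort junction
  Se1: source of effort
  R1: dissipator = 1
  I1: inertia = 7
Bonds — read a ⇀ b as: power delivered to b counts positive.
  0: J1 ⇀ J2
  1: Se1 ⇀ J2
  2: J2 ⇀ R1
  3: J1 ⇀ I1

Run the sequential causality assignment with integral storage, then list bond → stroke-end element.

b0 |J1
b1 |J2
b2 |R1
b3 |I1

#1 →J2  (Se1 fixes effort; stroke away)
#0 →J1  (common-e at J2 fixed by 1)
#2 →R1  (common-e at J2 fixed by 1)
#3 →I1  (closing 1-jn rule on J1)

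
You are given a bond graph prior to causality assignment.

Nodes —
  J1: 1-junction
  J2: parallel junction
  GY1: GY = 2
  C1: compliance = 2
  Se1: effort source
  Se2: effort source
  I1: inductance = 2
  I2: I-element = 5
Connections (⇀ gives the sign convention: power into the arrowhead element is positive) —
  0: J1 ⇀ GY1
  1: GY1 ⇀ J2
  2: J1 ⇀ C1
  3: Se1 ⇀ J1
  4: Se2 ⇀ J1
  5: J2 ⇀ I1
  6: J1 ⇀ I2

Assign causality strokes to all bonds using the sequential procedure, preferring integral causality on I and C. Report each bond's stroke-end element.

β0 |J1
β1 |J2
β2 |J1
β3 |J1
β4 |J1
β5 |I1
β6 |I2

β3 stroke→J1  (source Se1 imposes e)
β4 stroke→J1  (source Se2 imposes e)
β2 stroke→J1  (C1: C, integral causality)
β5 stroke→I1  (I1 integral (f out))
β1 stroke→J2  (only one effort-in slot at J2)
β0 stroke→J1  (GY1: gyrator matches bond 1)
β6 stroke→I2  (closing 1-jn rule on J1)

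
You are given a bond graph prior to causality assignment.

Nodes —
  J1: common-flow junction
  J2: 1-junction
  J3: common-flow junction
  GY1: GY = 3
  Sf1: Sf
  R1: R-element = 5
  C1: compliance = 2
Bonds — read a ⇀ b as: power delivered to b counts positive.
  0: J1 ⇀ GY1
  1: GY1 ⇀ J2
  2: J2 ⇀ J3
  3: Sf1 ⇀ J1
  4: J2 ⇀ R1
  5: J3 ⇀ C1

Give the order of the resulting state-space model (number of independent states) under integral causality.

1  (C1 all integral)

#3 stroke at Sf1  (source Sf1 imposes f)
#0 stroke at J1  (1-jn J1 has f-setter on 3)
#1 stroke at J2  (GY1 both-in/both-out from 0)
#5 stroke at J3  (C1 integral (e out))
#2 stroke at J2  (closing 1-jn rule on J3)
#4 stroke at R1  (J2: last free bond brings flow in)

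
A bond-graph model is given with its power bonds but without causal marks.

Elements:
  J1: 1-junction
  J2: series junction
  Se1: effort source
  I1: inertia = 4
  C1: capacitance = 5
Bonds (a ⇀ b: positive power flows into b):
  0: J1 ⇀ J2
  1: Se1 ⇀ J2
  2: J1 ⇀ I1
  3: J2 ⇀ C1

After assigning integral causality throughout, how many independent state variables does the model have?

2  (C1, I1 all integral)

bond 1 stroke at J2  (Se1 fixes effort; stroke away)
bond 2 stroke at I1  (I1: I, integral causality)
bond 0 stroke at J1  (J1 flow already set via bond 2)
bond 3 stroke at J2  (J2: bond 0 brought flow, rest push out)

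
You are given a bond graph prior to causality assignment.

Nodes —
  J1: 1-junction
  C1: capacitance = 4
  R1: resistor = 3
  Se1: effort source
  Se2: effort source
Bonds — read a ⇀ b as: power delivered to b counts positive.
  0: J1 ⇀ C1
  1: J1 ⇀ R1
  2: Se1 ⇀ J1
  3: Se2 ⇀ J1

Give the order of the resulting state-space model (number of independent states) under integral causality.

1  (C1 all integral)

bond 2 stroke at J1  (Se1: effort source, stroke at far end)
bond 3 stroke at J1  (Se2: effort source, stroke at far end)
bond 0 stroke at J1  (C1 integral (e out))
bond 1 stroke at R1  (J1: last free bond brings flow in)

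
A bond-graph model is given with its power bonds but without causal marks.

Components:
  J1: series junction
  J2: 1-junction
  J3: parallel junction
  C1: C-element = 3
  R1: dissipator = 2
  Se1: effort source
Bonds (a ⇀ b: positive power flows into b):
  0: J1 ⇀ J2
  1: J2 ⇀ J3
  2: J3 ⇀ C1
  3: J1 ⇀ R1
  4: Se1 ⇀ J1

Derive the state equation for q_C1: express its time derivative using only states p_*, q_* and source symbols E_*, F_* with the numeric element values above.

dq_C1/dt = E_Se1/2 - q_C1/6

bond 4 stroke→J1  (source Se1 imposes e)
bond 2 stroke→J3  (C1 outputs effort q/C1)
bond 1 stroke→J2  (J3: bond 2 brought effort, rest push out)
bond 0 stroke→J1  (J2: last free bond brings flow in)
bond 3 stroke→R1  (J1: last free bond brings flow in)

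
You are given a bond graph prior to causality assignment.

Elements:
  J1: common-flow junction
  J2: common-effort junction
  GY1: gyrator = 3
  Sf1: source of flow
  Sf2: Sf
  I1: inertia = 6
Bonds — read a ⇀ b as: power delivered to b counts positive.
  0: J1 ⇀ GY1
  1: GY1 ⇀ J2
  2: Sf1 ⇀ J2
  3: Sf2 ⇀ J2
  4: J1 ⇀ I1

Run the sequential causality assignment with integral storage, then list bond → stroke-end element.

b2 |Sf1  (Sf1: flow source, stroke at near end)
b3 |Sf2  (Sf2 fixes flow; stroke at Sf2)
b1 |J2  (closing 0-jn rule on J2)
b0 |J1  (GY GY1: same side as bond 1)
b4 |I1  (J1: last free bond brings flow in)

#0 |J1
#1 |J2
#2 |Sf1
#3 |Sf2
#4 |I1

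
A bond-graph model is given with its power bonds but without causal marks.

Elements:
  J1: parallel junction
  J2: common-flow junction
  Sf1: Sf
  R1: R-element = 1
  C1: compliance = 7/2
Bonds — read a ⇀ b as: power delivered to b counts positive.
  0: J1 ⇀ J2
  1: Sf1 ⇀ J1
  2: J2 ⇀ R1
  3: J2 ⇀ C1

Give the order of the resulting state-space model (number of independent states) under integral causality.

1  (C1 all integral)

bond 1 →Sf1  (Sf1 (Sf) sets flow on bond)
bond 0 →J1  (J1 needs exactly one e-in)
bond 2 →J2  (J2 flow already set via bond 0)
bond 3 →J2  (J2: bond 0 brought flow, rest push out)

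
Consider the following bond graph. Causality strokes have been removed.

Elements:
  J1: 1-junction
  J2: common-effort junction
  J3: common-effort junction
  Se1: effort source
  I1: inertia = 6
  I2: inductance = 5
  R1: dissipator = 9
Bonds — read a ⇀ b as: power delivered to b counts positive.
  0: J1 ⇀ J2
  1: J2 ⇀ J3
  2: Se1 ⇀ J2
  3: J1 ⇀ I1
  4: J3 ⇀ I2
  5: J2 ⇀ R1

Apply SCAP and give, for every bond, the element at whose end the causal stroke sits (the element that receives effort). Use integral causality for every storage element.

β0 |J1
β1 |J3
β2 |J2
β3 |I1
β4 |I2
β5 |R1

b2 →J2  (Se1 (Se) sets effort on bond)
b0 →J1  (J2: bond 2 brought effort, rest push out)
b1 →J3  (J2 effort already set via bond 2)
b5 →R1  (0-jn J2 has e-setter on 2)
b4 →I2  (common-e at J3 fixed by 1)
b3 →I1  (only one flow-in slot at J1)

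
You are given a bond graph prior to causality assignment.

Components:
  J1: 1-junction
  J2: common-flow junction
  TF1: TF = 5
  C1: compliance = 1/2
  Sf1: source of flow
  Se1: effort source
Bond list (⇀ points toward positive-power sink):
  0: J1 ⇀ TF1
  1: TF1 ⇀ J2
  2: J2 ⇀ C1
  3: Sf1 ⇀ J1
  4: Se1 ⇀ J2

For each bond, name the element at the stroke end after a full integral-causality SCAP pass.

b3 stroke at Sf1  (Sf1 fixes flow; stroke at Sf1)
b4 stroke at J2  (Se1: effort source, stroke at far end)
b0 stroke at J1  (J1 flow already set via bond 3)
b1 stroke at TF1  (TF1 one-in-one-out from 0)
b2 stroke at J2  (1-jn J2 has f-setter on 1)

bond 0 →J1
bond 1 →TF1
bond 2 →J2
bond 3 →Sf1
bond 4 →J2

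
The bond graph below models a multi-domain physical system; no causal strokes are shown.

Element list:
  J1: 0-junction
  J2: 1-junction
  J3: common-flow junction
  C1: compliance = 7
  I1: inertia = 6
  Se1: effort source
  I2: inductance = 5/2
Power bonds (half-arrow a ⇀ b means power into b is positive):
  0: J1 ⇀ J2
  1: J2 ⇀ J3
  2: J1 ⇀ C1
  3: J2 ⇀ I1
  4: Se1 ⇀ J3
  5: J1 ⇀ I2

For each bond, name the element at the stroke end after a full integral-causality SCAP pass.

β4 stroke at J3  (Se1 fixes effort; stroke away)
β1 stroke at J2  (closing 1-jn rule on J3)
β2 stroke at J1  (C1 outputs effort q/C1)
β0 stroke at J2  (0-jn J1 has e-setter on 2)
β5 stroke at I2  (J1 effort already set via bond 2)
β3 stroke at I1  (closing 1-jn rule on J2)

bond 0 stroke→J2
bond 1 stroke→J2
bond 2 stroke→J1
bond 3 stroke→I1
bond 4 stroke→J3
bond 5 stroke→I2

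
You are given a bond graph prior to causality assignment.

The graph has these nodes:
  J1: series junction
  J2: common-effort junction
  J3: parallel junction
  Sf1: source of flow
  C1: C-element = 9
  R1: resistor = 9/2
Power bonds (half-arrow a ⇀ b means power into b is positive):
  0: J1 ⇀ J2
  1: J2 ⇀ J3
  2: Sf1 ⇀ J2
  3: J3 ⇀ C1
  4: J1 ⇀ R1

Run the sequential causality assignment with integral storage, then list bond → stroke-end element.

β0 →J1
β1 →J2
β2 →Sf1
β3 →J3
β4 →R1

b2 |Sf1  (Sf1 fixes flow; stroke at Sf1)
b3 |J3  (C1 outputs effort q/C1)
b1 |J2  (J3: bond 3 brought effort, rest push out)
b0 |J1  (common-e at J2 fixed by 1)
b4 |R1  (J1 needs exactly one f-in)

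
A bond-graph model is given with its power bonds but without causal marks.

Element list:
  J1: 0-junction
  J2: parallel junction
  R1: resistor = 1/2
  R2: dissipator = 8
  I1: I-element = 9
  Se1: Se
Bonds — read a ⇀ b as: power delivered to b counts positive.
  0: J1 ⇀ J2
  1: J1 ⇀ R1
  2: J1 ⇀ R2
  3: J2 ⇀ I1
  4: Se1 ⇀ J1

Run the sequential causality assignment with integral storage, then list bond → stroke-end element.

b4 →J1  (Se1 (Se) sets effort on bond)
b0 →J2  (J1: bond 4 brought effort, rest push out)
b1 →R1  (common-e at J1 fixed by 4)
b2 →R2  (0-jn J1 has e-setter on 4)
b3 →I1  (J2: bond 0 brought effort, rest push out)

#0 |J2
#1 |R1
#2 |R2
#3 |I1
#4 |J1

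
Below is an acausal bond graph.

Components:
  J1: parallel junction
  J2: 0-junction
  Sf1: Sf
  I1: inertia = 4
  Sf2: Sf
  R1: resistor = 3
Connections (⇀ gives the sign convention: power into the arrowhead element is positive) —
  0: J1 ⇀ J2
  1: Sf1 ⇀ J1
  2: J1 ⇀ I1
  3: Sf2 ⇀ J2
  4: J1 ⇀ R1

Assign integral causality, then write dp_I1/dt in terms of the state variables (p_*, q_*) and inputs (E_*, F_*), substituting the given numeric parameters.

β1 stroke→Sf1  (Sf1: flow source, stroke at near end)
β3 stroke→Sf2  (source Sf2 imposes f)
β0 stroke→J2  (closing 0-jn rule on J2)
β2 stroke→I1  (I1: I, integral causality)
β4 stroke→J1  (only one effort-in slot at J1)

dp_I1/dt = 3*F_Sf1 + 3*F_Sf2 - 3*p_I1/4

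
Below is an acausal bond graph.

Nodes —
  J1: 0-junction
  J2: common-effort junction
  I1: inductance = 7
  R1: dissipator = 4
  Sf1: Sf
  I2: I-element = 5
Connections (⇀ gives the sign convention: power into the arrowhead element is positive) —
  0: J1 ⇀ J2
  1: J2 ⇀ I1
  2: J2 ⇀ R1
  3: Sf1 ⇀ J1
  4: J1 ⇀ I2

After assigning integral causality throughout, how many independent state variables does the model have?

b3 →Sf1  (Sf1: flow source, stroke at near end)
b1 →I1  (prefer integral on I1)
b4 →I2  (prefer integral on I2)
b0 →J1  (only one effort-in slot at J1)
b2 →J2  (closing 0-jn rule on J2)

2  (I1, I2 all integral)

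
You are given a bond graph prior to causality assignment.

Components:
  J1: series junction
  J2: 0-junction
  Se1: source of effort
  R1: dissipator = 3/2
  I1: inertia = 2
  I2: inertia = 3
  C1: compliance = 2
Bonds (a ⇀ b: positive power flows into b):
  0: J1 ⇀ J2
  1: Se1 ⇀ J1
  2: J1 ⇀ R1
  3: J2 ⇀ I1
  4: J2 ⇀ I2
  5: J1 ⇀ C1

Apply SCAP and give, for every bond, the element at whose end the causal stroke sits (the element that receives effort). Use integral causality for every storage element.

#0 |J2
#1 |J1
#2 |J1
#3 |I1
#4 |I2
#5 |J1

b1 stroke at J1  (Se1 (Se) sets effort on bond)
b3 stroke at I1  (prefer integral on I1)
b4 stroke at I2  (I2: I, integral causality)
b0 stroke at J2  (J2 needs exactly one e-in)
b2 stroke at J1  (common-f at J1 fixed by 0)
b5 stroke at J1  (1-jn J1 has f-setter on 0)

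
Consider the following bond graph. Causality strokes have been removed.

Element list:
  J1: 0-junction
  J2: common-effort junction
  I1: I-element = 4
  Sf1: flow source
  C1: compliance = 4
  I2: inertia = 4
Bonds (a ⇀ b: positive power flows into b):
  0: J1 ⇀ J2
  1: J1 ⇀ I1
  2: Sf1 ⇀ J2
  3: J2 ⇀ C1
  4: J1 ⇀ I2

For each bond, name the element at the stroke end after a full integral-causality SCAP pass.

#0 →J1
#1 →I1
#2 →Sf1
#3 →J2
#4 →I2

#2 |Sf1  (Sf1: flow source, stroke at near end)
#1 |I1  (I1: I, integral causality)
#3 |J2  (prefer integral on C1)
#0 |J1  (J2 effort already set via bond 3)
#4 |I2  (J1: bond 0 brought effort, rest push out)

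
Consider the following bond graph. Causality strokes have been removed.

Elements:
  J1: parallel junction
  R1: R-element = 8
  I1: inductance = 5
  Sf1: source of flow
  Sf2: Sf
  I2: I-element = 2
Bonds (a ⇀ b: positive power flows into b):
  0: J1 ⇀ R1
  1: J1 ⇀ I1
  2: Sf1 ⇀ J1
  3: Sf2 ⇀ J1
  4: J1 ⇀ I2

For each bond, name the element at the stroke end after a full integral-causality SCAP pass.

#2 stroke→Sf1  (Sf1: flow source, stroke at near end)
#3 stroke→Sf2  (Sf2 (Sf) sets flow on bond)
#1 stroke→I1  (prefer integral on I1)
#4 stroke→I2  (I2 outputs flow p/I2)
#0 stroke→J1  (only one effort-in slot at J1)

#0 stroke→J1
#1 stroke→I1
#2 stroke→Sf1
#3 stroke→Sf2
#4 stroke→I2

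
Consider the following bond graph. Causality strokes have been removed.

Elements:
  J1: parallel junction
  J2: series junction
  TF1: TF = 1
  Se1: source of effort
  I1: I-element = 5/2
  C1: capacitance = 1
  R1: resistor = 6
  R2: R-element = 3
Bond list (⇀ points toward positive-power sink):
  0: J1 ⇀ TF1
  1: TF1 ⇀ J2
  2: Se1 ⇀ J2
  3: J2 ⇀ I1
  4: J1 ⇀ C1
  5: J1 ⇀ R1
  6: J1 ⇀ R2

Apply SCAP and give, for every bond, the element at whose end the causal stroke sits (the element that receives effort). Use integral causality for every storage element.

b2 stroke→J2  (Se1 fixes effort; stroke away)
b3 stroke→I1  (I1 outputs flow p/I1)
b1 stroke→J2  (1-jn J2 has f-setter on 3)
b0 stroke→TF1  (TF TF1: opposite of bond 1)
b4 stroke→J1  (C1: C, integral causality)
b5 stroke→R1  (common-e at J1 fixed by 4)
b6 stroke→R2  (J1: bond 4 brought effort, rest push out)

#0 |TF1
#1 |J2
#2 |J2
#3 |I1
#4 |J1
#5 |R1
#6 |R2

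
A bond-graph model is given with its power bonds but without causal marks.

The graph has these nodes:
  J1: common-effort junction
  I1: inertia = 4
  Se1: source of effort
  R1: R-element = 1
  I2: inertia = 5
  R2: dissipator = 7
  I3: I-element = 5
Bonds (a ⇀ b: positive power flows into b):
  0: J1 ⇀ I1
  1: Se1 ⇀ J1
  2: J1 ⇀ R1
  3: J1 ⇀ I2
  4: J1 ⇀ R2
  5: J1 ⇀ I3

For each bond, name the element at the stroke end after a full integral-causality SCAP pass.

bond 0 →I1
bond 1 →J1
bond 2 →R1
bond 3 →I2
bond 4 →R2
bond 5 →I3

bond 1 |J1  (Se1 (Se) sets effort on bond)
bond 0 |I1  (J1: bond 1 brought effort, rest push out)
bond 2 |R1  (common-e at J1 fixed by 1)
bond 3 |I2  (common-e at J1 fixed by 1)
bond 4 |R2  (0-jn J1 has e-setter on 1)
bond 5 |I3  (0-jn J1 has e-setter on 1)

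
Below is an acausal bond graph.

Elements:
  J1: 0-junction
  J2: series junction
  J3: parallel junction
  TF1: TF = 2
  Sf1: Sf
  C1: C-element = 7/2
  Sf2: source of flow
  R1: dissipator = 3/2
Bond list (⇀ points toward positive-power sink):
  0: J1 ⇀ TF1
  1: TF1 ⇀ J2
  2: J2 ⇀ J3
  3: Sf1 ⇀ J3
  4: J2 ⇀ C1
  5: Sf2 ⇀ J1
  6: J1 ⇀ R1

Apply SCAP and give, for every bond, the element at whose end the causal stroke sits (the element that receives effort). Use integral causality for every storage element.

b0 stroke at TF1
b1 stroke at J2
b2 stroke at J3
b3 stroke at Sf1
b4 stroke at J2
b5 stroke at Sf2
b6 stroke at J1

b3 |Sf1  (Sf1: flow source, stroke at near end)
b5 |Sf2  (Sf2 fixes flow; stroke at Sf2)
b2 |J3  (J3 needs exactly one e-in)
b1 |J2  (J2: bond 2 brought flow, rest push out)
b4 |J2  (common-f at J2 fixed by 2)
b0 |TF1  (TF1: transformer flips bond 1)
b6 |J1  (J1: last free bond brings effort in)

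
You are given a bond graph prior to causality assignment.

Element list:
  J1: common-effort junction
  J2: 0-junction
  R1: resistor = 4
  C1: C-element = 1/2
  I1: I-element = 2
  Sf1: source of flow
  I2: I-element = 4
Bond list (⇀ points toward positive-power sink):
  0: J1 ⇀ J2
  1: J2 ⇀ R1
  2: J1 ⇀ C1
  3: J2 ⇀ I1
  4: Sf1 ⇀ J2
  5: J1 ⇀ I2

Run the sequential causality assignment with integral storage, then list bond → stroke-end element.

bond 0 stroke at J2
bond 1 stroke at R1
bond 2 stroke at J1
bond 3 stroke at I1
bond 4 stroke at Sf1
bond 5 stroke at I2

#4 stroke at Sf1  (source Sf1 imposes f)
#2 stroke at J1  (prefer integral on C1)
#0 stroke at J2  (0-jn J1 has e-setter on 2)
#5 stroke at I2  (J1 effort already set via bond 2)
#1 stroke at R1  (common-e at J2 fixed by 0)
#3 stroke at I1  (J2: bond 0 brought effort, rest push out)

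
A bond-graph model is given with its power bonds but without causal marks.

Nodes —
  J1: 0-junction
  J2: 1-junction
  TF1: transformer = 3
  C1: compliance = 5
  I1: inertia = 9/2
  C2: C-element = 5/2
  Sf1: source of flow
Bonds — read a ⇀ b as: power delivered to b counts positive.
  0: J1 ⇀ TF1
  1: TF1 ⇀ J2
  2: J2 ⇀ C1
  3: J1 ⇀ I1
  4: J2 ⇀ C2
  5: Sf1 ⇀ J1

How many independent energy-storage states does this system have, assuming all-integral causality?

3  (C1, C2, I1 all integral)

b5 stroke→Sf1  (Sf1: flow source, stroke at near end)
b2 stroke→J2  (C1: C, integral causality)
b3 stroke→I1  (I1: I, integral causality)
b0 stroke→J1  (J1 needs exactly one e-in)
b1 stroke→TF1  (TF TF1: opposite of bond 0)
b4 stroke→J2  (1-jn J2 has f-setter on 1)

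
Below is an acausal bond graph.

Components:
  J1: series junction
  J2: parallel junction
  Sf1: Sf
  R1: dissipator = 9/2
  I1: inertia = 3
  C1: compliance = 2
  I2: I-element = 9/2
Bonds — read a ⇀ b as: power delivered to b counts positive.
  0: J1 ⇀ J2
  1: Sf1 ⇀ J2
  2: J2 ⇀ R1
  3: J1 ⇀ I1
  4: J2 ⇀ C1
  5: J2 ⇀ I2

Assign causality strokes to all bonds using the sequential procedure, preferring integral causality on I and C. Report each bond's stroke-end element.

bond 1 stroke at Sf1  (Sf1 (Sf) sets flow on bond)
bond 3 stroke at I1  (prefer integral on I1)
bond 0 stroke at J1  (common-f at J1 fixed by 3)
bond 4 stroke at J2  (C1 integral (e out))
bond 2 stroke at R1  (J2 effort already set via bond 4)
bond 5 stroke at I2  (common-e at J2 fixed by 4)

bond 0 stroke→J1
bond 1 stroke→Sf1
bond 2 stroke→R1
bond 3 stroke→I1
bond 4 stroke→J2
bond 5 stroke→I2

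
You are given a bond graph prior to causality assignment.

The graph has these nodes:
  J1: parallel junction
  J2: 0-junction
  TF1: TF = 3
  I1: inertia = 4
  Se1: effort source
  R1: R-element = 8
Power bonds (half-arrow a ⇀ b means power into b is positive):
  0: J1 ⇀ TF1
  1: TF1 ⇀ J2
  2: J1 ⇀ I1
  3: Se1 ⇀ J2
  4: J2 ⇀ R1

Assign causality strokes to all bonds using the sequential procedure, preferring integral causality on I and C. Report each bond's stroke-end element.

bond 3 stroke at J2  (Se1: effort source, stroke at far end)
bond 1 stroke at TF1  (common-e at J2 fixed by 3)
bond 4 stroke at R1  (J2 effort already set via bond 3)
bond 0 stroke at J1  (TF1: transformer flips bond 1)
bond 2 stroke at I1  (0-jn J1 has e-setter on 0)

β0 →J1
β1 →TF1
β2 →I1
β3 →J2
β4 →R1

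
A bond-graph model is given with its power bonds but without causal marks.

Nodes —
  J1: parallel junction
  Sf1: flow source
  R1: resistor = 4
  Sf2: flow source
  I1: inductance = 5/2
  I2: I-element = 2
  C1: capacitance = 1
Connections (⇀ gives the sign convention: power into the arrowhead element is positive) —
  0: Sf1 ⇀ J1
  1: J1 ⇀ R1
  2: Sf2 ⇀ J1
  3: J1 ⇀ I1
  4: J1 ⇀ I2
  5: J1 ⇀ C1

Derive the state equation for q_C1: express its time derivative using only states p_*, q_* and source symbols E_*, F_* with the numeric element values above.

b0 →Sf1  (Sf1 (Sf) sets flow on bond)
b2 →Sf2  (Sf2: flow source, stroke at near end)
b3 →I1  (I1 integral (f out))
b4 →I2  (I2 outputs flow p/I2)
b5 →J1  (prefer integral on C1)
b1 →R1  (J1 effort already set via bond 5)

dq_C1/dt = F_Sf1 + F_Sf2 - 2*p_I1/5 - p_I2/2 - q_C1/4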